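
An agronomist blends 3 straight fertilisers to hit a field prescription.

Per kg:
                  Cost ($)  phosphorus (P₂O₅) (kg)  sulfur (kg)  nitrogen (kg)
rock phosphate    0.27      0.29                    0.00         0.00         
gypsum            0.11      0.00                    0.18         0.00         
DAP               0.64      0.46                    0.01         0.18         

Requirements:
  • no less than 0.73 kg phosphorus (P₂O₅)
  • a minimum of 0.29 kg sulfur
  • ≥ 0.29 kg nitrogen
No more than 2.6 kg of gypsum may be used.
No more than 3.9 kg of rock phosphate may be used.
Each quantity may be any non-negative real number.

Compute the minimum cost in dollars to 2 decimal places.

Let x1 = kg of rock phosphate, x2 = kg of gypsum, x3 = kg of DAP.
min 0.27x1 + 0.11x2 + 0.64x3 with:
  0.29x1 + 0.46x3 ≥ 0.73   (phosphorus (P₂O₅))
  0.18x2 + 0.01x3 ≥ 0.29   (sulfur)
  0.18x3 ≥ 0.29   (nitrogen)
  x2 ≤ 2.6
  x1 ≤ 3.9
  x1, x2, x3 ≥ 0.
The optimal basis is {gypsum, DAP}; rock phosphate drops out. There the sulfur and nitrogen constraints are tight.
That vertex is x2 = 1.522, x3 = 1.611.
Hence cost = 0.11·1.522 + 0.64·1.611 = $1.1985.

$1.20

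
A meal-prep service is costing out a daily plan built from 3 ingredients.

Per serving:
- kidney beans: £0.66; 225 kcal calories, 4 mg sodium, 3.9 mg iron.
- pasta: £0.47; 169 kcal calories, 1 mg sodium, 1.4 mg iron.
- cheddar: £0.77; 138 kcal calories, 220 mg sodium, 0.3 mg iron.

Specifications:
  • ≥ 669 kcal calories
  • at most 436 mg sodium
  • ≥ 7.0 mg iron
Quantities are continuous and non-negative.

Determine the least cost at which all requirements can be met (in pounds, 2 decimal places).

£1.89

This is a linear program. Let x1 = servings of kidney beans, x2 = servings of pasta, x3 = servings of cheddar.
Minimise 0.66x1 + 0.47x2 + 0.77x3 subject to:
  225x1 + 169x2 + 138x3 ≥ 669   (calories)
  4x1 + 1x2 + 220x3 ≤ 436   (sodium)
  3.9x1 + 1.4x2 + 0.3x3 ≥ 7   (iron)
  x1, x2, x3 ≥ 0.
The minimum-cost mix takes nothing from cheddar — only kidney beans, pasta. There the calories and iron constraints are tight.
Optimal quantities: kidney beans = 0.71607 servings, pasta = 3.0052 servings.
Total cost: 0.66·0.71607 + 0.47·3.0052 = 1.8851.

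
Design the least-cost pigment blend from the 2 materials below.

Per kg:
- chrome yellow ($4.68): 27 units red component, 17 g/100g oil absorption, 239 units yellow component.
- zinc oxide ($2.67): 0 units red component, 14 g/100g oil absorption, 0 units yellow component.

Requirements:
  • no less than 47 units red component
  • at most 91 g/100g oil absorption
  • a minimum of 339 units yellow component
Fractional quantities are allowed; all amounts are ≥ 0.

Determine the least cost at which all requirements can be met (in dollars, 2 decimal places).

Let x1 = kg of chrome yellow, x2 = kg of zinc oxide.
Minimize 4.68x1 + 2.67x2 subject to:
  27x1 ≥ 47   (red component)
  17x1 + 14x2 ≤ 91   (oil absorption)
  239x1 ≥ 339   (yellow component)
  x1, x2 ≥ 0.
The minimum-cost mix takes nothing from zinc oxide — only chrome yellow. There the red component constraint is tight.
Solving gives x1 = 1.741.
Cost = 4.68·1.741 = 8.1479.

$8.15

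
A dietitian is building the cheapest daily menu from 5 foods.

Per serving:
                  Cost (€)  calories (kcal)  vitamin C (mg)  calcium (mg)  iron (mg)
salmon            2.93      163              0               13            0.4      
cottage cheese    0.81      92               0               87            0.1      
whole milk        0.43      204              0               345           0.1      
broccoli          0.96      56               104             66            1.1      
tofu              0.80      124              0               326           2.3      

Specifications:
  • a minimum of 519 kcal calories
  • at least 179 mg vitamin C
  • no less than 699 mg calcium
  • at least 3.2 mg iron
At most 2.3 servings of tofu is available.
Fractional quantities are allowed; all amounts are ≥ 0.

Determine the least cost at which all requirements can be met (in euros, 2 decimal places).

Let x1 = servings of salmon, x2 = servings of cottage cheese, x3 = servings of whole milk, x4 = servings of broccoli, x5 = servings of tofu.
min 2.93x1 + 0.81x2 + 0.43x3 + 0.96x4 + 0.8x5 s.t.:
  163x1 + 92x2 + 204x3 + 56x4 + 124x5 ≥ 519   (calories)
  104x4 ≥ 179   (vitamin C)
  13x1 + 87x2 + 345x3 + 66x4 + 326x5 ≥ 699   (calcium)
  0.4x1 + 0.1x2 + 0.1x3 + 1.1x4 + 2.3x5 ≥ 3.2   (iron)
  x5 ≤ 2.3
  x1, x2, x3, x4, x5 ≥ 0.
The minimum-cost mix takes nothing from salmon, cottage cheese — only whole milk, broccoli, tofu. The calories, vitamin C, iron requirements are met with equality.
Optimal quantities: whole milk = 1.773 servings, broccoli = 1.721 servings, tofu = 0.491 servings.
Cost = 0.43·1.773 + 0.96·1.721 + 0.8·0.491 = 2.8074.

€2.81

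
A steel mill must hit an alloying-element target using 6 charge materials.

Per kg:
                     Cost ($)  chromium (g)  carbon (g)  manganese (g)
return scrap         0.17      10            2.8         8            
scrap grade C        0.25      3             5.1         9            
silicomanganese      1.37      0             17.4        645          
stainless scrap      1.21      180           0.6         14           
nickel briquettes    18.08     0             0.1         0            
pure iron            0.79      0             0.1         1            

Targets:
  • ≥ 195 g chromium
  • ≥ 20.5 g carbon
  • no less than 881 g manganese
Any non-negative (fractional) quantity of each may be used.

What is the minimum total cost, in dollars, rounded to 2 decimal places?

$3.15

Treat it as an LP. Let x1 = kg of return scrap, x2 = kg of scrap grade C, x3 = kg of silicomanganese, x4 = kg of stainless scrap, x5 = kg of nickel briquettes, x6 = kg of pure iron.
min 0.17x1 + 0.25x2 + 1.37x3 + 1.21x4 + 18.08x5 + 0.79x6 subject to:
  10x1 + 3x2 + 180x4 ≥ 195   (chromium)
  2.8x1 + 5.1x2 + 17.4x3 + 0.6x4 + 0.1x5 + 0.1x6 ≥ 20.5   (carbon)
  8x1 + 9x2 + 645x3 + 14x4 + 1x6 ≥ 881   (manganese)
  x1, x2, x3, x4, x5, x6 ≥ 0.
At the optimum only silicomanganese, stainless scrap are positive (return scrap, scrap grade C, nickel briquettes, pure iron = 0). Binding constraints: chromium and manganese.
Optimal quantities: silicomanganese = 1.342 kg, stainless scrap = 1.083 kg.
Cost = 1.37·1.342 + 1.21·1.083 = 3.1490.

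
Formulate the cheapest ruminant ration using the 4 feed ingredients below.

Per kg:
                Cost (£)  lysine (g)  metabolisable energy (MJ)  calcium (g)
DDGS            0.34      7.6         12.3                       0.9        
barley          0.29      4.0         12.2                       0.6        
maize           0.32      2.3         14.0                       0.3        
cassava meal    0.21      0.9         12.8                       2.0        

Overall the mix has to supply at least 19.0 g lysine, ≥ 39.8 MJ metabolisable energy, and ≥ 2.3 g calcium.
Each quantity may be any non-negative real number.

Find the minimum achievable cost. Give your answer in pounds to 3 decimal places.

£0.985

Let x1 = kg of DDGS, x2 = kg of barley, x3 = kg of maize, x4 = kg of cassava meal.
min 0.34x1 + 0.29x2 + 0.32x3 + 0.21x4 subject to:
  7.6x1 + 4x2 + 2.3x3 + 0.9x4 ≥ 19   (lysine)
  12.3x1 + 12.2x2 + 14x3 + 12.8x4 ≥ 39.8   (metabolisable energy)
  0.9x1 + 0.6x2 + 0.3x3 + 2x4 ≥ 2.3   (calcium)
  x1, x2, x3, x4 ≥ 0.
At the optimum only DDGS, cassava meal are positive (barley, maize = 0). There the lysine and metabolisable energy constraints are tight.
Optimal quantities: DDGS = 2.4055 kg, cassava meal = 0.79782 kg.
Objective = 0.34·2.4055 + 0.21·0.79782 = 0.98541.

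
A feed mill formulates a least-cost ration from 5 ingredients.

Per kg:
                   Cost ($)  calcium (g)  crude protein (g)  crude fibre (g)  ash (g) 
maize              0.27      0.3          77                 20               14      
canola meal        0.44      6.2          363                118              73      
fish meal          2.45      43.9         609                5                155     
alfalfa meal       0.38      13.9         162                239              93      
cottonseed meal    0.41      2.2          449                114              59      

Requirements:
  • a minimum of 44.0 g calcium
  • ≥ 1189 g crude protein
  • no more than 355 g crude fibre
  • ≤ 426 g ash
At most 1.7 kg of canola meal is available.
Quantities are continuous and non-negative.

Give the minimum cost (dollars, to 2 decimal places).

$2.50

Treat it as an LP. Let x1 = kg of maize, x2 = kg of canola meal, x3 = kg of fish meal, x4 = kg of alfalfa meal, x5 = kg of cottonseed meal.
min 0.27x1 + 0.44x2 + 2.45x3 + 0.38x4 + 0.41x5 subject to:
  0.3x1 + 6.2x2 + 43.9x3 + 13.9x4 + 2.2x5 ≥ 44   (calcium)
  77x1 + 363x2 + 609x3 + 162x4 + 449x5 ≥ 1189   (crude protein)
  20x1 + 118x2 + 5x3 + 239x4 + 114x5 ≤ 355   (crude fibre)
  14x1 + 73x2 + 155x3 + 93x4 + 59x5 ≤ 426   (ash)
  x2 ≤ 1.7
  x1, x2, x3, x4, x5 ≥ 0.
The optimal basis is {canola meal, fish meal, alfalfa meal, cottonseed meal}; maize drops out. There the calcium, crude protein, crude fibre, the canola meal cap constraints are tight.
So canola meal = 1.7 kg, fish meal = 0.5912 kg, alfalfa meal = 0.4935 kg, cottonseed meal = 0.2938 kg.
Hence cost = 0.44·1.7 + 2.45·0.5912 + 0.38·0.4935 + 0.41·0.2938 = $2.5044.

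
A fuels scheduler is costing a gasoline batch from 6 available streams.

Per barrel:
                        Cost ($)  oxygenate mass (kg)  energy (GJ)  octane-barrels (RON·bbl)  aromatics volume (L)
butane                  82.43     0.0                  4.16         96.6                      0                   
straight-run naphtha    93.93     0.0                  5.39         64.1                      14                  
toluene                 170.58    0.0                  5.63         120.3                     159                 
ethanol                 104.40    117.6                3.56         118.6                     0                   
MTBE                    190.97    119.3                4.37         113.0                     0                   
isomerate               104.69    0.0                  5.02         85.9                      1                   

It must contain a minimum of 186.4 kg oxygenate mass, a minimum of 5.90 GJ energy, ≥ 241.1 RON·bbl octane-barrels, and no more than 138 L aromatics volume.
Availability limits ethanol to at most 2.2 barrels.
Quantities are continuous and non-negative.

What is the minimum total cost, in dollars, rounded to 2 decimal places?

$210.80

This is a linear program. Let x1 = barrels of butane, x2 = barrels of straight-run naphtha, x3 = barrels of toluene, x4 = barrels of ethanol, x5 = barrels of MTBE, x6 = barrels of isomerate.
Minimise 82.43x1 + 93.93x2 + 170.58x3 + 104.4x4 + 190.97x5 + 104.69x6 s.t.:
  117.6x4 + 119.3x5 ≥ 186.4   (oxygenate mass)
  4.16x1 + 5.39x2 + 5.63x3 + 3.56x4 + 4.37x5 + 5.02x6 ≥ 5.9   (energy)
  96.6x1 + 64.1x2 + 120.3x3 + 118.6x4 + 113x5 + 85.9x6 ≥ 241.1   (octane-barrels)
  14x2 + 159x3 + 1x6 ≤ 138   (aromatics volume)
  x4 ≤ 2.2
  x1, x2, x3, x4, x5, x6 ≥ 0.
The minimum-cost mix takes nothing from straight-run naphtha, toluene, MTBE, isomerate — only butane, ethanol. The oxygenate mass and octane-barrels requirements are met with equality.
Optimal quantities: butane = 0.54984 barrels, ethanol = 1.585 barrels.
Total cost: 82.43·0.54984 + 104.4·1.585 = 210.7973.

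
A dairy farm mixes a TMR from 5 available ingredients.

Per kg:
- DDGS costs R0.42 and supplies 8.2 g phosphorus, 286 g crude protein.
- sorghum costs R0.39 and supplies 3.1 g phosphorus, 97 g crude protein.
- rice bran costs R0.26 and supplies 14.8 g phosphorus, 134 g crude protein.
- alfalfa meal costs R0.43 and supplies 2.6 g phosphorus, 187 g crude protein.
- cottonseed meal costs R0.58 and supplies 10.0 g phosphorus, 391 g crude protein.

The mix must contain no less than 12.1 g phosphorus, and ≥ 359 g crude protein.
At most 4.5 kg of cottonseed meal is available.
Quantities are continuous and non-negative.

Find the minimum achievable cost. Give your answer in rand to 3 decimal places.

R0.538

Let x1 = kg of DDGS, x2 = kg of sorghum, x3 = kg of rice bran, x4 = kg of alfalfa meal, x5 = kg of cottonseed meal.
Minimize 0.42x1 + 0.39x2 + 0.26x3 + 0.43x4 + 0.58x5 subject to:
  8.2x1 + 3.1x2 + 14.8x3 + 2.6x4 + 10x5 ≥ 12.1   (phosphorus)
  286x1 + 97x2 + 134x3 + 187x4 + 391x5 ≥ 359   (crude protein)
  x5 ≤ 4.5
  x1, x2, x3, x4, x5 ≥ 0.
At the optimum only DDGS, rice bran are positive (sorghum, alfalfa meal, cottonseed meal = 0). Binding constraints: phosphorus and crude protein.
So DDGS = 1.178 kg, rice bran = 0.1649 kg.
Objective = 0.42·1.178 + 0.26·0.1649 = 0.53763.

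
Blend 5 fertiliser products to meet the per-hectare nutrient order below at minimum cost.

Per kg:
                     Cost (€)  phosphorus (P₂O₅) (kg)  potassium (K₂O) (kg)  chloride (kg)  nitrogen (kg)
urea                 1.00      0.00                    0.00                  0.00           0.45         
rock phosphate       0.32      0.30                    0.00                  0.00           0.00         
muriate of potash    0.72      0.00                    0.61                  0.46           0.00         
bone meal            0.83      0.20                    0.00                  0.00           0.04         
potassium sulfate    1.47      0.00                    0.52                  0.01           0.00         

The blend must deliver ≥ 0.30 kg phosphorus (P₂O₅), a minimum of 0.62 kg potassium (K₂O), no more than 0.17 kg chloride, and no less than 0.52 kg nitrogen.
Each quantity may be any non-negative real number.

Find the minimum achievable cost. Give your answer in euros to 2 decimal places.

Treat it as an LP. Let x1 = kg of urea, x2 = kg of rock phosphate, x3 = kg of muriate of potash, x4 = kg of bone meal, x5 = kg of potassium sulfate.
min 1x1 + 0.32x2 + 0.72x3 + 0.83x4 + 1.47x5 with:
  0.3x2 + 0.2x4 ≥ 0.3   (phosphorus (P₂O₅))
  0.61x3 + 0.52x5 ≥ 0.62   (potassium (K₂O))
  0.46x3 + 0.01x5 ≤ 0.17   (chloride)
  0.45x1 + 0.04x4 ≥ 0.52   (nitrogen)
  x1, x2, x3, x4, x5 ≥ 0.
At the optimum only urea, rock phosphate, muriate of potash, potassium sulfate are positive (bone meal = 0). Binding constraints: phosphorus (P₂O₅), potassium (K₂O), chloride, nitrogen.
Optimal quantities: urea = 1.156 kg, rock phosphate = 1 kg, muriate of potash = 0.3526 kg, potassium sulfate = 0.7786 kg.
Total cost: 1·1.156 + 0.32·1 + 0.72·0.3526 + 1.47·0.7786 = 2.8744.

€2.87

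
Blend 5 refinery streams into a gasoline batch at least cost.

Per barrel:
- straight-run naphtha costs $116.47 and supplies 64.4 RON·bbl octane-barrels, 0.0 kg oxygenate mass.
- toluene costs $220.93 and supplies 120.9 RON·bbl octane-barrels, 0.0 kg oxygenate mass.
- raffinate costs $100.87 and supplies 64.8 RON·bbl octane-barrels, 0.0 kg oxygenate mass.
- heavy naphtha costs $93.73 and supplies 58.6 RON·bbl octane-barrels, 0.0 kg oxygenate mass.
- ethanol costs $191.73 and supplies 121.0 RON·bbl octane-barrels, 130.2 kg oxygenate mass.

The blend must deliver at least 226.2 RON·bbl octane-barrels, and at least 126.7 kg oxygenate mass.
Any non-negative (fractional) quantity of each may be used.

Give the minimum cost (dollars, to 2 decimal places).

Let x1 = barrels of straight-run naphtha, x2 = barrels of toluene, x3 = barrels of raffinate, x4 = barrels of heavy naphtha, x5 = barrels of ethanol.
min 116.47x1 + 220.93x2 + 100.87x3 + 93.73x4 + 191.73x5 s.t.:
  64.4x1 + 120.9x2 + 64.8x3 + 58.6x4 + 121x5 ≥ 226.2   (octane-barrels)
  130.2x5 ≥ 126.7   (oxygenate mass)
  x1, x2, x3, x4, x5 ≥ 0.
The minimum-cost mix takes nothing from straight-run naphtha, toluene, heavy naphtha — only raffinate, ethanol. There the octane-barrels and oxygenate mass constraints are tight.
That vertex is x3 = 1.6737, x5 = 0.97312.
Total cost: 100.87·1.6737 + 191.73·0.97312 = 355.4024.

$355.40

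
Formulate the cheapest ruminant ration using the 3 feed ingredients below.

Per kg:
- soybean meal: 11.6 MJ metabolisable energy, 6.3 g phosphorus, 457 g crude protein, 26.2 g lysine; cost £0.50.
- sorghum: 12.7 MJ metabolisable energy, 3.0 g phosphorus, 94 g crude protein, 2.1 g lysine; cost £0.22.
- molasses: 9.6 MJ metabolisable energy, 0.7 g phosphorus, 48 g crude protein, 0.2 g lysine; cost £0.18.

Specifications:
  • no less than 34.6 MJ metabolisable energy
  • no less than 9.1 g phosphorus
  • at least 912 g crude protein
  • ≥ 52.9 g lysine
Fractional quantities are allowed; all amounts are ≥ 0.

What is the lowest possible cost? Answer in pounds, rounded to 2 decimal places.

£1.18

Let x1 = kg of soybean meal, x2 = kg of sorghum, x3 = kg of molasses.
Minimise 0.5x1 + 0.22x2 + 0.18x3 s.t.:
  11.6x1 + 12.7x2 + 9.6x3 ≥ 34.6   (metabolisable energy)
  6.3x1 + 3x2 + 0.7x3 ≥ 9.1   (phosphorus)
  457x1 + 94x2 + 48x3 ≥ 912   (crude protein)
  26.2x1 + 2.1x2 + 0.2x3 ≥ 52.9   (lysine)
  x1, x2, x3 ≥ 0.
The optimal basis is {soybean meal, sorghum}; molasses drops out. There the metabolisable energy and lysine constraints are tight.
So soybean meal = 1.943 kg, sorghum = 0.9497 kg.
Total cost: 0.5·1.943 + 0.22·0.9497 = 1.1804.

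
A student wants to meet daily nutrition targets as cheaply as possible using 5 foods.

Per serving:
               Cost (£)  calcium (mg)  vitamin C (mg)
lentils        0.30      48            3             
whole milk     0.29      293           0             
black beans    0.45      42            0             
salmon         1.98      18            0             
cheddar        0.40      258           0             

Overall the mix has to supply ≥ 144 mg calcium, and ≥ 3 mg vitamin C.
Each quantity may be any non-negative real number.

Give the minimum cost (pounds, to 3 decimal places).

Let x1 = servings of lentils, x2 = servings of whole milk, x3 = servings of black beans, x4 = servings of salmon, x5 = servings of cheddar.
Minimise 0.3x1 + 0.29x2 + 0.45x3 + 1.98x4 + 0.4x5 subject to:
  48x1 + 293x2 + 42x3 + 18x4 + 258x5 ≥ 144   (calcium)
  3x1 ≥ 3   (vitamin C)
  x1, x2, x3, x4, x5 ≥ 0.
The cheapest feasible vertex uses only lentils, whole milk; black beans, salmon, cheddar are not used. There the calcium and vitamin C constraints are tight.
Optimal quantities: lentils = 1 serving, whole milk = 0.3276 servings.
Cost = 0.3·1 + 0.29·0.3276 = 0.39500.

£0.395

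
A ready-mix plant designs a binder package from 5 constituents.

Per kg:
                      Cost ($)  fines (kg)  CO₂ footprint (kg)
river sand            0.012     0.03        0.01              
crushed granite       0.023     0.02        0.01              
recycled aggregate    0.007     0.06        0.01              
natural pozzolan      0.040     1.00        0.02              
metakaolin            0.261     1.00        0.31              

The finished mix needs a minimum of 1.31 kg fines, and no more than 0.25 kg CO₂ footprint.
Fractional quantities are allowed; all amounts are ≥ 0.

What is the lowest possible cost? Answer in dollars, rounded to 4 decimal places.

Treat it as an LP. Let x1 = kg of river sand, x2 = kg of crushed granite, x3 = kg of recycled aggregate, x4 = kg of natural pozzolan, x5 = kg of metakaolin.
Minimise 0.012x1 + 0.023x2 + 0.007x3 + 0.04x4 + 0.261x5 s.t.:
  0.03x1 + 0.02x2 + 0.06x3 + 1x4 + 1x5 ≥ 1.31   (fines)
  0.01x1 + 0.01x2 + 0.01x3 + 0.02x4 + 0.31x5 ≤ 0.25   (CO₂ footprint)
  x1, x2, x3, x4, x5 ≥ 0.
The cheapest feasible vertex uses only natural pozzolan; river sand, crushed granite, recycled aggregate, metakaolin are not used. The fines requirement is met with equality.
Optimal quantities: natural pozzolan = 1.31 kg.
Hence cost = 0.04·1.31 = $0.052400.

$0.0524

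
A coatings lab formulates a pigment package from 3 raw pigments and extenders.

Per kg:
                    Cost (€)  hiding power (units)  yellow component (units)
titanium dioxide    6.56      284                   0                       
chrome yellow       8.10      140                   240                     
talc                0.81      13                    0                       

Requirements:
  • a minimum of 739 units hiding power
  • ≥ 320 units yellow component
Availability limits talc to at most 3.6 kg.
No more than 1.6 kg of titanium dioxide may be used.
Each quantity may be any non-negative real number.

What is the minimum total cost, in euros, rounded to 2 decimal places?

€26.96

Treat it as an LP. Let x1 = kg of titanium dioxide, x2 = kg of chrome yellow, x3 = kg of talc.
Minimize 6.56x1 + 8.1x2 + 0.81x3 subject to:
  284x1 + 140x2 + 13x3 ≥ 739   (hiding power)
  240x2 ≥ 320   (yellow component)
  x3 ≤ 3.6
  x1 ≤ 1.6
  x1, x2, x3 ≥ 0.
At the optimum only titanium dioxide, chrome yellow are positive (talc = 0). There the hiding power and the titanium dioxide cap constraints are tight.
Solving gives x1 = 1.6, x2 = 2.033.
Cost = 6.56·1.6 + 8.1·2.033 = 26.9633.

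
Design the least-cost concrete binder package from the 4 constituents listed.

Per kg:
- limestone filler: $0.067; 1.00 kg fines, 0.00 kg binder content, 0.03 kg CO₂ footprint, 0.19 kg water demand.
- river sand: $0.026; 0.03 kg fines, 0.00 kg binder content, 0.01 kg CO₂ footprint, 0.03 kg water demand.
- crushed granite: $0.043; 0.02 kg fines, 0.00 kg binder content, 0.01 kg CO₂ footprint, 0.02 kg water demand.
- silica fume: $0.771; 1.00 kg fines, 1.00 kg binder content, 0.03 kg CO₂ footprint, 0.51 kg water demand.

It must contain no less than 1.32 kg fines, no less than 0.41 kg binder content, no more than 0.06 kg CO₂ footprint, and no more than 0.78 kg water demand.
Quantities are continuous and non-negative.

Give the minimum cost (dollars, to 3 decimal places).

Set it up as a linear program. Let x1 = kg of limestone filler, x2 = kg of river sand, x3 = kg of crushed granite, x4 = kg of silica fume.
min 0.067x1 + 0.026x2 + 0.043x3 + 0.771x4 s.t.:
  1x1 + 0.03x2 + 0.02x3 + 1x4 ≥ 1.32   (fines)
  1x4 ≥ 0.41   (binder content)
  0.03x1 + 0.01x2 + 0.01x3 + 0.03x4 ≤ 0.06   (CO₂ footprint)
  0.19x1 + 0.03x2 + 0.02x3 + 0.51x4 ≤ 0.78   (water demand)
  x1, x2, x3, x4 ≥ 0.
At the optimum only limestone filler, silica fume are positive (river sand, crushed granite = 0). Binding constraints: fines and binder content.
Optimal quantities: limestone filler = 0.91 kg, silica fume = 0.41 kg.
Objective = 0.067·0.91 + 0.771·0.41 = 0.37708.

$0.377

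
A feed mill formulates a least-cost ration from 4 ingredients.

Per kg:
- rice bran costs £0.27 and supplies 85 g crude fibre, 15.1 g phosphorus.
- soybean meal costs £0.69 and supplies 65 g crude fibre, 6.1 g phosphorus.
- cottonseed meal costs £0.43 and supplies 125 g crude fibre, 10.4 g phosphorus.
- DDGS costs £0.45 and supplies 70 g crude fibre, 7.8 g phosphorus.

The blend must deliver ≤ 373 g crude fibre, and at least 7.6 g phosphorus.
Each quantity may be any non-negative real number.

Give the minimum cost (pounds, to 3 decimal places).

Treat it as an LP. Let x1 = kg of rice bran, x2 = kg of soybean meal, x3 = kg of cottonseed meal, x4 = kg of DDGS.
Minimise 0.27x1 + 0.69x2 + 0.43x3 + 0.45x4 subject to:
  85x1 + 65x2 + 125x3 + 70x4 ≤ 373   (crude fibre)
  15.1x1 + 6.1x2 + 10.4x3 + 7.8x4 ≥ 7.6   (phosphorus)
  x1, x2, x3, x4 ≥ 0.
The optimal basis is {rice bran}; soybean meal, cottonseed meal, DDGS drop out. The phosphorus requirement is met with equality.
That vertex is x1 = 0.5033.
Total cost: 0.27·0.5033 = 0.13589.

£0.136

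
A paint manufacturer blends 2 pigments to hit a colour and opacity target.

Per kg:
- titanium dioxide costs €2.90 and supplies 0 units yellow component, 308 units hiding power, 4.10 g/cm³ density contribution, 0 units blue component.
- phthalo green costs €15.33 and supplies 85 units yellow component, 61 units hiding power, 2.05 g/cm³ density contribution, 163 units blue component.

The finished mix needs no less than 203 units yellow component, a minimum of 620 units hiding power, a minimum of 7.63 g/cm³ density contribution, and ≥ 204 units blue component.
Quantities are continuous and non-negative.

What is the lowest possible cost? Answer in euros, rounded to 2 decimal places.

€41.08

This is a linear program. Let x1 = kg of titanium dioxide, x2 = kg of phthalo green.
min 2.9x1 + 15.33x2 subject to:
  85x2 ≥ 203   (yellow component)
  308x1 + 61x2 ≥ 620   (hiding power)
  4.1x1 + 2.05x2 ≥ 7.63   (density contribution)
  163x2 ≥ 204   (blue component)
  x1, x2 ≥ 0.
Both inputs are positive at the optimum. There the yellow component and hiding power constraints are tight.
Optimal quantities: titanium dioxide = 1.54 kg, phthalo green = 2.3882 kg.
Total cost: 2.9·1.54 + 15.33·2.3882 = 41.0771.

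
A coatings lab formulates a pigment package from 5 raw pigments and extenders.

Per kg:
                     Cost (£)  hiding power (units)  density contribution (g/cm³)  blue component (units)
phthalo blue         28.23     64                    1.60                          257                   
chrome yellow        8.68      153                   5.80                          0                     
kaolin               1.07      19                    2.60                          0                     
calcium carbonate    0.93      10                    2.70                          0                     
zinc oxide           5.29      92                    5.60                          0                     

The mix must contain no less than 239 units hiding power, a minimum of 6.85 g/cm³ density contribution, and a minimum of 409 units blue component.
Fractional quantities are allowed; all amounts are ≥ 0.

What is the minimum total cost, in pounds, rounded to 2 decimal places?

£52.65

Let x1 = kg of phthalo blue, x2 = kg of chrome yellow, x3 = kg of kaolin, x4 = kg of calcium carbonate, x5 = kg of zinc oxide.
Minimise 28.23x1 + 8.68x2 + 1.07x3 + 0.93x4 + 5.29x5 with:
  64x1 + 153x2 + 19x3 + 10x4 + 92x5 ≥ 239   (hiding power)
  1.6x1 + 5.8x2 + 2.6x3 + 2.7x4 + 5.6x5 ≥ 6.85   (density contribution)
  257x1 ≥ 409   (blue component)
  x1, x2, x3, x4, x5 ≥ 0.
The optimal basis is {phthalo blue, kaolin}; chrome yellow, calcium carbonate, zinc oxide drop out. The hiding power and blue component requirements are met with equality.
Optimal quantities: phthalo blue = 1.5914 kg, kaolin = 7.2183 kg.
Cost = 28.23·1.5914 + 1.07·7.2183 = 52.6488.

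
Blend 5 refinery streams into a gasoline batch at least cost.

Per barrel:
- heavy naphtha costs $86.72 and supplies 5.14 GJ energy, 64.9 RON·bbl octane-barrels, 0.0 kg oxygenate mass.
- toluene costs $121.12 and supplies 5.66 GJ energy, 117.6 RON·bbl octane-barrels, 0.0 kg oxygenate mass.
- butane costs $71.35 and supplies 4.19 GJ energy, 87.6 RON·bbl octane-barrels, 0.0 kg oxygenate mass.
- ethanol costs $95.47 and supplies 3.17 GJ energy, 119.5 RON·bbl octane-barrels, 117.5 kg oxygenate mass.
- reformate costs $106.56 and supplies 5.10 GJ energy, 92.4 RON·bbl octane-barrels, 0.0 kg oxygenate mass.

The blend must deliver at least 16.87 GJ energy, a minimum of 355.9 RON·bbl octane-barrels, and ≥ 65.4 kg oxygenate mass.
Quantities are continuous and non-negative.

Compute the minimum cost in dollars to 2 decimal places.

$309.86

This is a linear program. Let x1 = barrels of heavy naphtha, x2 = barrels of toluene, x3 = barrels of butane, x4 = barrels of ethanol, x5 = barrels of reformate.
Minimize 86.72x1 + 121.12x2 + 71.35x3 + 95.47x4 + 106.56x5 subject to:
  5.14x1 + 5.66x2 + 4.19x3 + 3.17x4 + 5.1x5 ≥ 16.87   (energy)
  64.9x1 + 117.6x2 + 87.6x3 + 119.5x4 + 92.4x5 ≥ 355.9   (octane-barrels)
  117.5x4 ≥ 65.4   (oxygenate mass)
  x1, x2, x3, x4, x5 ≥ 0.
The cheapest feasible vertex uses only heavy naphtha, butane, ethanol; toluene, reformate are not used. Binding constraints: energy, octane-barrels, oxygenate mass.
So heavy naphtha = 0.62086 barrels, butane = 2.8435 barrels, ethanol = 0.5566 barrels.
Hence cost = 86.72·0.62086 + 71.35·2.8435 + 95.47·0.5566 = $309.8633.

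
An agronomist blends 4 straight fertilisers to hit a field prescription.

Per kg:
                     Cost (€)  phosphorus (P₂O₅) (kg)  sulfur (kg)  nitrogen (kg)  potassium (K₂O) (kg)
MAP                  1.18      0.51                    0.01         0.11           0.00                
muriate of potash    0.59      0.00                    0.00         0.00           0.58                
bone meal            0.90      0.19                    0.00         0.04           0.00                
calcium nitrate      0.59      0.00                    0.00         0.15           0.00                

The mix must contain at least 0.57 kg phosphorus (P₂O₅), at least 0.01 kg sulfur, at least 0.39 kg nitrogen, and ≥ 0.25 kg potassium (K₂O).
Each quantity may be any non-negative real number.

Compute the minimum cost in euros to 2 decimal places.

€2.62

Set it up as a linear program. Let x1 = kg of MAP, x2 = kg of muriate of potash, x3 = kg of bone meal, x4 = kg of calcium nitrate.
min 1.18x1 + 0.59x2 + 0.9x3 + 0.59x4 subject to:
  0.51x1 + 0.19x3 ≥ 0.57   (phosphorus (P₂O₅))
  0.01x1 ≥ 0.01   (sulfur)
  0.11x1 + 0.04x3 + 0.15x4 ≥ 0.39   (nitrogen)
  0.58x2 ≥ 0.25   (potassium (K₂O))
  x1, x2, x3, x4 ≥ 0.
The cheapest feasible vertex uses only MAP, muriate of potash, calcium nitrate; bone meal is not used. There the phosphorus (P₂O₅), nitrogen, potassium (K₂O) constraints are tight.
So MAP = 1.118 kg, muriate of potash = 0.431 kg, calcium nitrate = 1.78 kg.
Hence cost = 1.18·1.118 + 0.59·0.431 + 0.59·1.78 = €2.6237.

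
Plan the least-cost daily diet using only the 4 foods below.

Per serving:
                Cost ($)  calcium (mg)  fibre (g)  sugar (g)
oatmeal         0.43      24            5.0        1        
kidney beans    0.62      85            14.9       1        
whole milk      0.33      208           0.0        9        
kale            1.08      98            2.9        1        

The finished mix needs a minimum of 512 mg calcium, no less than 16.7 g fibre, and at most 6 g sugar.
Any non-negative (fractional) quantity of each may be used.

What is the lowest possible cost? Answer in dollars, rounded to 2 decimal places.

$3.79

Treat it as an LP. Let x1 = servings of oatmeal, x2 = servings of kidney beans, x3 = servings of whole milk, x4 = servings of kale.
Minimise 0.43x1 + 0.62x2 + 0.33x3 + 1.08x4 with:
  24x1 + 85x2 + 208x3 + 98x4 ≥ 512   (calcium)
  5x1 + 14.9x2 + 2.9x4 ≥ 16.7   (fibre)
  1x1 + 1x2 + 9x3 + 1x4 ≤ 6   (sugar)
  x1, x2, x3, x4 ≥ 0.
The minimum-cost mix takes nothing from oatmeal, whole milk — only kidney beans, kale. There the calcium and sugar constraints are tight.
Optimal quantities: kidney beans = 5.846 servings, kale = 0.1538 servings.
Cost = 0.62·5.846 + 1.08·0.1538 = 3.7906.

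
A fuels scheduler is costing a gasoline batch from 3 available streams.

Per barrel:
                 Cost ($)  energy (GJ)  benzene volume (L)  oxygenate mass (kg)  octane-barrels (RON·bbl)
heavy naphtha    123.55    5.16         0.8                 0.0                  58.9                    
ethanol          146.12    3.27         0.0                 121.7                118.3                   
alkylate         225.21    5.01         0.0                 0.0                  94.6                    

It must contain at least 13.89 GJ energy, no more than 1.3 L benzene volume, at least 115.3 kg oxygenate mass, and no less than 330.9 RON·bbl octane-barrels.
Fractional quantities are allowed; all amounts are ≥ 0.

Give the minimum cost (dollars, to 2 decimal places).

$476.94

Set it up as a linear program. Let x1 = barrels of heavy naphtha, x2 = barrels of ethanol, x3 = barrels of alkylate.
Minimize 123.55x1 + 146.12x2 + 225.21x3 with:
  5.16x1 + 3.27x2 + 5.01x3 ≥ 13.89   (energy)
  0.8x1 ≤ 1.3   (benzene volume)
  121.7x2 ≥ 115.3   (oxygenate mass)
  58.9x1 + 118.3x2 + 94.6x3 ≥ 330.9   (octane-barrels)
  x1, x2, x3 ≥ 0.
The cheapest feasible vertex uses only heavy naphtha, ethanol; alkylate is not used. The energy and octane-barrels requirements are met with equality.
So heavy naphtha = 1.343 barrels, ethanol = 2.1285 barrels.
Cost = 123.55·1.343 + 146.12·2.1285 = 476.9441.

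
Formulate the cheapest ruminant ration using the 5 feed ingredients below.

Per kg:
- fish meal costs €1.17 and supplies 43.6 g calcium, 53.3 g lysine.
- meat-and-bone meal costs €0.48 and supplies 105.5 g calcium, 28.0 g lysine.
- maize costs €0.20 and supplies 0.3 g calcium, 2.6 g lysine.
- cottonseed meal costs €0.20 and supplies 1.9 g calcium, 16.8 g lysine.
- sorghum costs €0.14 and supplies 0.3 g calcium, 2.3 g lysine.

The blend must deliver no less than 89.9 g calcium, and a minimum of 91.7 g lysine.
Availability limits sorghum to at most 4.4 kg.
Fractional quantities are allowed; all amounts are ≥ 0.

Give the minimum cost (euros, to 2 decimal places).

Let x1 = kg of fish meal, x2 = kg of meat-and-bone meal, x3 = kg of maize, x4 = kg of cottonseed meal, x5 = kg of sorghum.
Minimize 1.17x1 + 0.48x2 + 0.2x3 + 0.2x4 + 0.14x5 subject to:
  43.6x1 + 105.5x2 + 0.3x3 + 1.9x4 + 0.3x5 ≥ 89.9   (calcium)
  53.3x1 + 28x2 + 2.6x3 + 16.8x4 + 2.3x5 ≥ 91.7   (lysine)
  x5 ≤ 4.4
  x1, x2, x3, x4, x5 ≥ 0.
The cheapest feasible vertex uses only meat-and-bone meal, cottonseed meal; fish meal, maize, sorghum are not used. The calcium and lysine requirements are met with equality.
Solving gives x2 = 0.7772, x4 = 4.163.
Total cost: 0.48·0.7772 + 0.2·4.163 = 1.2057.

€1.21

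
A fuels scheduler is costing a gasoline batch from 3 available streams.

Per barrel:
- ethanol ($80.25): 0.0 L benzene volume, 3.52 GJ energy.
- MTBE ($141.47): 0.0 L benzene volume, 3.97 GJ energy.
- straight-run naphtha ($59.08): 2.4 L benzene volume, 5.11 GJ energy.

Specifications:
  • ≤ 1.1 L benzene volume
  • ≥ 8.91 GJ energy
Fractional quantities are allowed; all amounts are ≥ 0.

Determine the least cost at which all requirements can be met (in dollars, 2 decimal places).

Let x1 = barrels of ethanol, x2 = barrels of MTBE, x3 = barrels of straight-run naphtha.
Minimise 80.25x1 + 141.47x2 + 59.08x3 subject to:
  2.4x3 ≤ 1.1   (benzene volume)
  3.52x1 + 3.97x2 + 5.11x3 ≥ 8.91   (energy)
  x1, x2, x3 ≥ 0.
The cheapest feasible vertex uses only ethanol, straight-run naphtha; MTBE is not used. The benzene volume and energy requirements are met with equality.
So ethanol = 1.866 barrels, straight-run naphtha = 0.4583 barrels.
Hence cost = 80.25·1.866 + 59.08·0.4583 = $176.8229.

$176.82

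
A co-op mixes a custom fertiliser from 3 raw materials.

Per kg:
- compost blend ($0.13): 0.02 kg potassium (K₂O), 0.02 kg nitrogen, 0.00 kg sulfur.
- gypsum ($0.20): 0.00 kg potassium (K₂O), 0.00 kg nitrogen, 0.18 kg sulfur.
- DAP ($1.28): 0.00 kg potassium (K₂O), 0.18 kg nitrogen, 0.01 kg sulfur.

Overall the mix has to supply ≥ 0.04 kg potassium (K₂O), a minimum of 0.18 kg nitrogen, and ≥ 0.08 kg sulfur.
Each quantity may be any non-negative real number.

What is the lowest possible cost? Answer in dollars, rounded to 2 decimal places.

Treat it as an LP. Let x1 = kg of compost blend, x2 = kg of gypsum, x3 = kg of DAP.
Minimize 0.13x1 + 0.2x2 + 1.28x3 s.t.:
  0.02x1 ≥ 0.04   (potassium (K₂O))
  0.02x1 + 0.18x3 ≥ 0.18   (nitrogen)
  0.18x2 + 0.01x3 ≥ 0.08   (sulfur)
  x1, x2, x3 ≥ 0.
The optimal basis is {compost blend, gypsum}; DAP drops out. Binding constraints: nitrogen and sulfur.
Solving gives x1 = 9, x2 = 0.4444.
Cost = 0.13·9 + 0.2·0.4444 = 1.2589.

$1.26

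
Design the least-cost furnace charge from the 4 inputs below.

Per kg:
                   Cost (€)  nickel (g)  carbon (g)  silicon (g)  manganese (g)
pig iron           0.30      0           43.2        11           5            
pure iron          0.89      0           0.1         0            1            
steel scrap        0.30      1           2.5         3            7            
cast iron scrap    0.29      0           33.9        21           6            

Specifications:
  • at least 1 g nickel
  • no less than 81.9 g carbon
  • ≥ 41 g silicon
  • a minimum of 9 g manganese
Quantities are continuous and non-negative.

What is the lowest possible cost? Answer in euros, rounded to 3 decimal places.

Let x1 = kg of pig iron, x2 = kg of pure iron, x3 = kg of steel scrap, x4 = kg of cast iron scrap.
min 0.3x1 + 0.89x2 + 0.3x3 + 0.29x4 subject to:
  1x3 ≥ 1   (nickel)
  43.2x1 + 0.1x2 + 2.5x3 + 33.9x4 ≥ 81.9   (carbon)
  11x1 + 3x3 + 21x4 ≥ 41   (silicon)
  5x1 + 1x2 + 7x3 + 6x4 ≥ 9   (manganese)
  x1, x2, x3, x4 ≥ 0.
The cheapest feasible vertex uses only pig iron, steel scrap, cast iron scrap; pure iron is not used. There the nickel, carbon, silicon constraints are tight.
That vertex is x1 = 0.7097, x3 = 1, x4 = 1.438.
Hence cost = 0.3·0.7097 + 0.3·1 + 0.29·1.438 = €0.92993.

€0.930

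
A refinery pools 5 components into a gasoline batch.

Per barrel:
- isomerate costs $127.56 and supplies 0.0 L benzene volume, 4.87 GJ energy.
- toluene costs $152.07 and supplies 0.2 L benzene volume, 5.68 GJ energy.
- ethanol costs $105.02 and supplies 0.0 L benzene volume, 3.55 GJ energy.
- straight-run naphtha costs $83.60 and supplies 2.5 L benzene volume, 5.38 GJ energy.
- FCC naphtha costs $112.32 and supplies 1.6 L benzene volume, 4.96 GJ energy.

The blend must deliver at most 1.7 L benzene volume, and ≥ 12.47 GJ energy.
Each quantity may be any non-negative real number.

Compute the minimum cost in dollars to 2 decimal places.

$287.65

Let x1 = barrels of isomerate, x2 = barrels of toluene, x3 = barrels of ethanol, x4 = barrels of straight-run naphtha, x5 = barrels of FCC naphtha.
min 127.56x1 + 152.07x2 + 105.02x3 + 83.6x4 + 112.32x5 s.t.:
  0.2x2 + 2.5x4 + 1.6x5 ≤ 1.7   (benzene volume)
  4.87x1 + 5.68x2 + 3.55x3 + 5.38x4 + 4.96x5 ≥ 12.47   (energy)
  x1, x2, x3, x4, x5 ≥ 0.
The minimum-cost mix takes nothing from toluene, ethanol, FCC naphtha — only isomerate, straight-run naphtha. Binding constraints: benzene volume and energy.
So isomerate = 1.80936 barrels, straight-run naphtha = 0.68 barrels.
Objective = 127.56·1.80936 + 83.6·0.68 = 287.6500.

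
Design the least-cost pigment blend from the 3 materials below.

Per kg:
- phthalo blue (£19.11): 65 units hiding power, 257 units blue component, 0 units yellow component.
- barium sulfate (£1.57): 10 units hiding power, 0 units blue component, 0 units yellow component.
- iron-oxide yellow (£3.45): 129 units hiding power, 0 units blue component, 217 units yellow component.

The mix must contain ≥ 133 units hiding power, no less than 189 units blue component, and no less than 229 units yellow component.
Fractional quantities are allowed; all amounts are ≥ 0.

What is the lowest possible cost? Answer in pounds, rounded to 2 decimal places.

£17.69

This is a linear program. Let x1 = kg of phthalo blue, x2 = kg of barium sulfate, x3 = kg of iron-oxide yellow.
Minimize 19.11x1 + 1.57x2 + 3.45x3 with:
  65x1 + 10x2 + 129x3 ≥ 133   (hiding power)
  257x1 ≥ 189   (blue component)
  217x3 ≥ 229   (yellow component)
  x1, x2, x3 ≥ 0.
At the optimum only phthalo blue, iron-oxide yellow are positive (barium sulfate = 0). Binding constraints: blue component and yellow component.
So phthalo blue = 0.7354 kg, iron-oxide yellow = 1.055 kg.
Cost = 19.11·0.7354 + 3.45·1.055 = 17.6932.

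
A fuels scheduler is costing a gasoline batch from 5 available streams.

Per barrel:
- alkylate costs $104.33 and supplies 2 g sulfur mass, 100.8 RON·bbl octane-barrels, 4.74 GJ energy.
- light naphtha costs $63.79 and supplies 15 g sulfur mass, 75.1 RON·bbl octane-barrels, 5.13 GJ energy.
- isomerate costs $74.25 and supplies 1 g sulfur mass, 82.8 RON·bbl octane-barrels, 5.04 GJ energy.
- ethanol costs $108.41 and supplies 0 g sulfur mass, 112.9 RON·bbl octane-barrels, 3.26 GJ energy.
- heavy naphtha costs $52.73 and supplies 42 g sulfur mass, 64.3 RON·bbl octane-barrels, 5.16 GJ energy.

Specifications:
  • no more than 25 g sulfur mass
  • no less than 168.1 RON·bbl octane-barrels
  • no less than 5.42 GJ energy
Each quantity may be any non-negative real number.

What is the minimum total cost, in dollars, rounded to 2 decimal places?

$144.95

This is a linear program. Let x1 = barrels of alkylate, x2 = barrels of light naphtha, x3 = barrels of isomerate, x4 = barrels of ethanol, x5 = barrels of heavy naphtha.
Minimise 104.33x1 + 63.79x2 + 74.25x3 + 108.41x4 + 52.73x5 with:
  2x1 + 15x2 + 1x3 + 42x5 ≤ 25   (sulfur mass)
  100.8x1 + 75.1x2 + 82.8x3 + 112.9x4 + 64.3x5 ≥ 168.1   (octane-barrels)
  4.74x1 + 5.13x2 + 5.04x3 + 3.26x4 + 5.16x5 ≥ 5.42   (energy)
  x1, x2, x3, x4, x5 ≥ 0.
The optimal basis is {light naphtha, isomerate}; alkylate, ethanol, heavy naphtha drop out. There the sulfur mass and octane-barrels constraints are tight.
Optimal quantities: light naphtha = 1.6299 barrels, isomerate = 0.55189 barrels.
Objective = 63.79·1.6299 + 74.25·0.55189 = 144.9492.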